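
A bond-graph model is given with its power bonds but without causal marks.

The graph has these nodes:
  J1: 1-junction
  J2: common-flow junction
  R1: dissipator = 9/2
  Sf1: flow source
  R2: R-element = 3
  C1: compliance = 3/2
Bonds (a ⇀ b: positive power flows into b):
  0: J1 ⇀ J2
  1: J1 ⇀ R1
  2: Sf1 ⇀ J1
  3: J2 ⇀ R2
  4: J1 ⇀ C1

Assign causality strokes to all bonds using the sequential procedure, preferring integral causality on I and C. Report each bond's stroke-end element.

β0 |J1
β1 |J1
β2 |Sf1
β3 |J2
β4 |J1

bond 2 |Sf1  (Sf1 (Sf) sets flow on bond)
bond 0 |J1  (1-jn J1 has f-setter on 2)
bond 1 |J1  (J1: bond 2 brought flow, rest push out)
bond 4 |J1  (J1: bond 2 brought flow, rest push out)
bond 3 |J2  (J2: bond 0 brought flow, rest push out)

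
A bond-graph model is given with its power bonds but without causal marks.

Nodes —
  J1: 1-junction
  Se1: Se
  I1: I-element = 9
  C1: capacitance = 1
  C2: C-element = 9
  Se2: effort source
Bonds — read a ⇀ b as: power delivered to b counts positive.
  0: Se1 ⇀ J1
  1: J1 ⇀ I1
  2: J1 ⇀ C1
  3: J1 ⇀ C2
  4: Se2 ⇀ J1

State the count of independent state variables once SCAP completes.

3  (C1, C2, I1 all integral)

#0 →J1  (Se1 (Se) sets effort on bond)
#4 →J1  (Se2: effort source, stroke at far end)
#1 →I1  (prefer integral on I1)
#2 →J1  (1-jn J1 has f-setter on 1)
#3 →J1  (J1: bond 1 brought flow, rest push out)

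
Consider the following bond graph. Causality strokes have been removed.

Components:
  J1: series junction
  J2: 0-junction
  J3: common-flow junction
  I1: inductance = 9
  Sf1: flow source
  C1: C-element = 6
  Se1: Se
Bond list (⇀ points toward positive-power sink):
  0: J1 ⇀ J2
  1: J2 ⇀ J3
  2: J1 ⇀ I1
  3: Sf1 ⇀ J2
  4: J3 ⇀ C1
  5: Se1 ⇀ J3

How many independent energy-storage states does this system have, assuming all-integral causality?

bond 3 stroke→Sf1  (Sf1 (Sf) sets flow on bond)
bond 5 stroke→J3  (source Se1 imposes e)
bond 2 stroke→I1  (I1 outputs flow p/I1)
bond 0 stroke→J1  (J1: bond 2 brought flow, rest push out)
bond 1 stroke→J2  (only one effort-in slot at J2)
bond 4 stroke→J3  (1-jn J3 has f-setter on 1)

2  (C1, I1 all integral)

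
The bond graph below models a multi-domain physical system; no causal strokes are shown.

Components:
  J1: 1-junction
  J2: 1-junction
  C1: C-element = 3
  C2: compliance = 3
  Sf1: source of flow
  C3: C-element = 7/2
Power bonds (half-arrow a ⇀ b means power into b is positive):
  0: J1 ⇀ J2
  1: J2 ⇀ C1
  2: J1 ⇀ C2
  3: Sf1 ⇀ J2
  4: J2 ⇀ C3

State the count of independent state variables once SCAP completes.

b3 →Sf1  (Sf1 (Sf) sets flow on bond)
b0 →J2  (1-jn J2 has f-setter on 3)
b1 →J2  (J2: bond 3 brought flow, rest push out)
b4 →J2  (common-f at J2 fixed by 3)
b2 →J1  (J1: bond 0 brought flow, rest push out)

3  (C1, C2, C3 all integral)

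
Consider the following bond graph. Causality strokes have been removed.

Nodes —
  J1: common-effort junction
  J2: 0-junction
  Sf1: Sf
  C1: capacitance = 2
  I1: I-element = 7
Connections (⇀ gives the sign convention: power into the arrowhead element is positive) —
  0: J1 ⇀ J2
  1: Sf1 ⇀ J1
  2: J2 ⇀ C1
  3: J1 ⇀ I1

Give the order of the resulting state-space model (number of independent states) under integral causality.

b1 stroke at Sf1  (Sf1 (Sf) sets flow on bond)
b2 stroke at J2  (C1 integral (e out))
b0 stroke at J1  (J2: bond 2 brought effort, rest push out)
b3 stroke at I1  (J1: bond 0 brought effort, rest push out)

2  (C1, I1 all integral)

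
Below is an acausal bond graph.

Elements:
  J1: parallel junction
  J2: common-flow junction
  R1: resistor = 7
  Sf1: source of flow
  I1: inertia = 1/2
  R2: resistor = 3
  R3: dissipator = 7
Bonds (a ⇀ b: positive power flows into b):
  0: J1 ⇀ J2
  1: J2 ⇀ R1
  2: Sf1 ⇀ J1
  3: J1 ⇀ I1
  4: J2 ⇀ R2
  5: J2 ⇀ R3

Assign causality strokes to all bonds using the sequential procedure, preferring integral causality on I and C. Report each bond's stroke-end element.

β0 →J1
β1 →J2
β2 →Sf1
β3 →I1
β4 →J2
β5 →J2

β2 stroke at Sf1  (source Sf1 imposes f)
β3 stroke at I1  (I1: I, integral causality)
β0 stroke at J1  (closing 0-jn rule on J1)
β1 stroke at J2  (1-jn J2 has f-setter on 0)
β4 stroke at J2  (J2 flow already set via bond 0)
β5 stroke at J2  (J2: bond 0 brought flow, rest push out)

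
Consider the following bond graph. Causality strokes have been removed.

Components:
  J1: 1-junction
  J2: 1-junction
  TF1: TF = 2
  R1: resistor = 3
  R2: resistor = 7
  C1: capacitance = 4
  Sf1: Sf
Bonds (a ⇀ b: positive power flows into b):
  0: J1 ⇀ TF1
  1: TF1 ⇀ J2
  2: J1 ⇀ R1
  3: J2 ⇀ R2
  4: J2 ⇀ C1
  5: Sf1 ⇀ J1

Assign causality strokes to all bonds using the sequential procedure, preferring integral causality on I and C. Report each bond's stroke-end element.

b0 stroke at J1
b1 stroke at TF1
b2 stroke at J1
b3 stroke at J2
b4 stroke at J2
b5 stroke at Sf1

β5 stroke at Sf1  (Sf1: flow source, stroke at near end)
β0 stroke at J1  (J1: bond 5 brought flow, rest push out)
β2 stroke at J1  (common-f at J1 fixed by 5)
β1 stroke at TF1  (TF1 one-in-one-out from 0)
β3 stroke at J2  (common-f at J2 fixed by 1)
β4 stroke at J2  (J2 flow already set via bond 1)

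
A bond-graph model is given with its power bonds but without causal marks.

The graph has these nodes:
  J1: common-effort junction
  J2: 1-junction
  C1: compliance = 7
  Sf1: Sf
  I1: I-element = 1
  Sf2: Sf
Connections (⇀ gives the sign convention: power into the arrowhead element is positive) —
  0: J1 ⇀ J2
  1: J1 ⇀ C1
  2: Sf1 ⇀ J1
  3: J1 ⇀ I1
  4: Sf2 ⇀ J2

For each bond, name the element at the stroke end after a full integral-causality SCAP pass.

#2 |Sf1  (source Sf1 imposes f)
#4 |Sf2  (Sf2: flow source, stroke at near end)
#0 |J2  (J2: bond 4 brought flow, rest push out)
#1 |J1  (C1 outputs effort q/C1)
#3 |I1  (J1: bond 1 brought effort, rest push out)

β0 stroke at J2
β1 stroke at J1
β2 stroke at Sf1
β3 stroke at I1
β4 stroke at Sf2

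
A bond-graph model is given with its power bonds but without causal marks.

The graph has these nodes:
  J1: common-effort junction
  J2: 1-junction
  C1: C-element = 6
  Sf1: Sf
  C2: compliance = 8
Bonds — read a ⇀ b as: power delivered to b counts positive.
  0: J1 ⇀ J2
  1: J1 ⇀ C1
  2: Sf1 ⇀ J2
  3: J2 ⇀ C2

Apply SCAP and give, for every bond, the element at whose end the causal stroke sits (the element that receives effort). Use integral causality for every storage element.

b0 →J2
b1 →J1
b2 →Sf1
b3 →J2

#2 →Sf1  (source Sf1 imposes f)
#0 →J2  (common-f at J2 fixed by 2)
#3 →J2  (J2: bond 2 brought flow, rest push out)
#1 →J1  (J1 needs exactly one e-in)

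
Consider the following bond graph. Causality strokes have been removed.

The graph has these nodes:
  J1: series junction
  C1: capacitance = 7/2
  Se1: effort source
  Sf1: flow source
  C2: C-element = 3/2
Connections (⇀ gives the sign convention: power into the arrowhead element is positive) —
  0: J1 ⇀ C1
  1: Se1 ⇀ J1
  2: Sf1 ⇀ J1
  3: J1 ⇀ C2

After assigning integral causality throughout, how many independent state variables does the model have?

2  (C1, C2 all integral)

#1 |J1  (Se1 fixes effort; stroke away)
#2 |Sf1  (Sf1 fixes flow; stroke at Sf1)
#0 |J1  (J1 flow already set via bond 2)
#3 |J1  (J1: bond 2 brought flow, rest push out)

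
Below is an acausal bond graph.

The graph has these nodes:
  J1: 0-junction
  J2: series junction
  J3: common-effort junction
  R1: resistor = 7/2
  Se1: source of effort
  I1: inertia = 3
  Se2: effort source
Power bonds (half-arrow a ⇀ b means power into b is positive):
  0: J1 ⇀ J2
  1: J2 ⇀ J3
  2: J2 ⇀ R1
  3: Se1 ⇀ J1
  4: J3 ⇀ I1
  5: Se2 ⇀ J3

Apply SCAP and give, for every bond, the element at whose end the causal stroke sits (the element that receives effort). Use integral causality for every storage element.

#3 →J1  (Se1: effort source, stroke at far end)
#5 →J3  (Se2 fixes effort; stroke away)
#0 →J2  (J1 effort already set via bond 3)
#1 →J2  (J3: bond 5 brought effort, rest push out)
#4 →I1  (J3: bond 5 brought effort, rest push out)
#2 →R1  (only one flow-in slot at J2)

#0 →J2
#1 →J2
#2 →R1
#3 →J1
#4 →I1
#5 →J3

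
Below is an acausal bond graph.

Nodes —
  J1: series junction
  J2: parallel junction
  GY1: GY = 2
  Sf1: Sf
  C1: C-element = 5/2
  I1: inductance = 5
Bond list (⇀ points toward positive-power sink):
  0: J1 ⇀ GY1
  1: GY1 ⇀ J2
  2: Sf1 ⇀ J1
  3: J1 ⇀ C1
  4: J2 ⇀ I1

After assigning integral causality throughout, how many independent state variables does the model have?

2  (C1, I1 all integral)

#2 |Sf1  (Sf1 fixes flow; stroke at Sf1)
#0 |J1  (J1 flow already set via bond 2)
#3 |J1  (J1: bond 2 brought flow, rest push out)
#1 |J2  (GY1: gyrator matches bond 0)
#4 |I1  (J2: bond 1 brought effort, rest push out)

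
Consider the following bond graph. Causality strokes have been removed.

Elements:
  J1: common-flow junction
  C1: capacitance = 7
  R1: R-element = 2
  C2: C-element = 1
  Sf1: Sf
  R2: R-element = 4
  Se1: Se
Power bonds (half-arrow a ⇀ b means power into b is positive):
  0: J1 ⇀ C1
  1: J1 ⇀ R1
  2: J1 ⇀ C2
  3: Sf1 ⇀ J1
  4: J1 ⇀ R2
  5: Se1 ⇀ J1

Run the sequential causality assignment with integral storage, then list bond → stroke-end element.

#0 stroke at J1
#1 stroke at J1
#2 stroke at J1
#3 stroke at Sf1
#4 stroke at J1
#5 stroke at J1

β3 stroke→Sf1  (Sf1: flow source, stroke at near end)
β5 stroke→J1  (source Se1 imposes e)
β0 stroke→J1  (J1: bond 3 brought flow, rest push out)
β1 stroke→J1  (J1: bond 3 brought flow, rest push out)
β2 stroke→J1  (J1: bond 3 brought flow, rest push out)
β4 stroke→J1  (1-jn J1 has f-setter on 3)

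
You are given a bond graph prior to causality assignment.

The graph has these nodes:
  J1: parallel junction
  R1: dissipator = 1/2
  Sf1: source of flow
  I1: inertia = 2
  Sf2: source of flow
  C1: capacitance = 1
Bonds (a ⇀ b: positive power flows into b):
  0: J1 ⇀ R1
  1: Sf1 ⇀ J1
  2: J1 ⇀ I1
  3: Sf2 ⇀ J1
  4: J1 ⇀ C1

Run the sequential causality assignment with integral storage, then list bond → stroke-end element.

b1 →Sf1  (Sf1 fixes flow; stroke at Sf1)
b3 →Sf2  (Sf2 fixes flow; stroke at Sf2)
b2 →I1  (I1 integral (f out))
b4 →J1  (C1 outputs effort q/C1)
b0 →R1  (J1: bond 4 brought effort, rest push out)

#0 →R1
#1 →Sf1
#2 →I1
#3 →Sf2
#4 →J1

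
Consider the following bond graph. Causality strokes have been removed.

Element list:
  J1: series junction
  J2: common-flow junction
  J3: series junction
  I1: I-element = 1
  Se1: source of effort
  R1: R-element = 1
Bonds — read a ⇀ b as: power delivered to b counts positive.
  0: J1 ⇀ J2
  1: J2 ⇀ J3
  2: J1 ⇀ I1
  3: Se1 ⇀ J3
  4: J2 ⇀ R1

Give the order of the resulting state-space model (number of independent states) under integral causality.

1  (I1 all integral)

β3 →J3  (Se1 fixes effort; stroke away)
β1 →J2  (only one flow-in slot at J3)
β2 →I1  (I1 outputs flow p/I1)
β0 →J1  (J1: bond 2 brought flow, rest push out)
β4 →J2  (J2 flow already set via bond 0)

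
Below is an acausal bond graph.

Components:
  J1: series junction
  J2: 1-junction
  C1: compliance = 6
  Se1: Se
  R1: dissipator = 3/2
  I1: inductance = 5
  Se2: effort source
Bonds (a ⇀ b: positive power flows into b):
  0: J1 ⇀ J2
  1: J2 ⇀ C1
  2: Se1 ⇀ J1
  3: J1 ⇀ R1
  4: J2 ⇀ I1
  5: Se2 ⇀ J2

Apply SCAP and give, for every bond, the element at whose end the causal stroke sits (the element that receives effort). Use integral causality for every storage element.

#2 stroke→J1  (Se1 (Se) sets effort on bond)
#5 stroke→J2  (Se2: effort source, stroke at far end)
#1 stroke→J2  (C1: C, integral causality)
#4 stroke→I1  (prefer integral on I1)
#0 stroke→J2  (1-jn J2 has f-setter on 4)
#3 stroke→J1  (common-f at J1 fixed by 0)

β0 stroke→J2
β1 stroke→J2
β2 stroke→J1
β3 stroke→J1
β4 stroke→I1
β5 stroke→J2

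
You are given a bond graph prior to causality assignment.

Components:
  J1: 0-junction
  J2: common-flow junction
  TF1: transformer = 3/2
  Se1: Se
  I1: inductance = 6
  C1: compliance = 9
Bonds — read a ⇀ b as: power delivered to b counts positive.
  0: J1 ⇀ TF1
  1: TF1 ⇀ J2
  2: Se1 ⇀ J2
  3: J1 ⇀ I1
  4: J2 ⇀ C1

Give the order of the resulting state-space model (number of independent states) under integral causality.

2  (C1, I1 all integral)

b2 stroke→J2  (Se1 (Se) sets effort on bond)
b3 stroke→I1  (I1 integral (f out))
b0 stroke→J1  (J1 needs exactly one e-in)
b1 stroke→TF1  (TF1: transformer flips bond 0)
b4 stroke→J2  (1-jn J2 has f-setter on 1)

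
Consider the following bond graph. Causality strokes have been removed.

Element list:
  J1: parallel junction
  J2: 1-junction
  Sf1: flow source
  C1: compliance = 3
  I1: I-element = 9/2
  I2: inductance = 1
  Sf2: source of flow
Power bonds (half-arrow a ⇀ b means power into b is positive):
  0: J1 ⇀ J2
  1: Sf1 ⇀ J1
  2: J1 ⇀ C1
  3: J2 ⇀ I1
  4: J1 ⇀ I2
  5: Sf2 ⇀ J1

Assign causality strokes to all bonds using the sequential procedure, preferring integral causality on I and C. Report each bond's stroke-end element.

β0 stroke at J2
β1 stroke at Sf1
β2 stroke at J1
β3 stroke at I1
β4 stroke at I2
β5 stroke at Sf2

β1 stroke at Sf1  (Sf1: flow source, stroke at near end)
β5 stroke at Sf2  (source Sf2 imposes f)
β2 stroke at J1  (prefer integral on C1)
β0 stroke at J2  (J1 effort already set via bond 2)
β4 stroke at I2  (0-jn J1 has e-setter on 2)
β3 stroke at I1  (only one flow-in slot at J2)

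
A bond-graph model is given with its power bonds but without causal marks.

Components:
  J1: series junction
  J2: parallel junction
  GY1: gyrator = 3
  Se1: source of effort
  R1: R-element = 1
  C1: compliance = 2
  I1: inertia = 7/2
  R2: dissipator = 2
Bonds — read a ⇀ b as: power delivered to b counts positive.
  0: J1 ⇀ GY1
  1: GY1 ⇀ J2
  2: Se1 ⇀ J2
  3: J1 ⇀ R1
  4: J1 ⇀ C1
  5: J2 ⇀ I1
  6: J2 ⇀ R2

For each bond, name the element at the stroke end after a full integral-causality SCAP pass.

bond 0 |GY1
bond 1 |GY1
bond 2 |J2
bond 3 |J1
bond 4 |J1
bond 5 |I1
bond 6 |R2

b2 stroke at J2  (Se1: effort source, stroke at far end)
b1 stroke at GY1  (0-jn J2 has e-setter on 2)
b5 stroke at I1  (J2 effort already set via bond 2)
b6 stroke at R2  (0-jn J2 has e-setter on 2)
b0 stroke at GY1  (GY1 both-in/both-out from 1)
b3 stroke at J1  (1-jn J1 has f-setter on 0)
b4 stroke at J1  (J1: bond 0 brought flow, rest push out)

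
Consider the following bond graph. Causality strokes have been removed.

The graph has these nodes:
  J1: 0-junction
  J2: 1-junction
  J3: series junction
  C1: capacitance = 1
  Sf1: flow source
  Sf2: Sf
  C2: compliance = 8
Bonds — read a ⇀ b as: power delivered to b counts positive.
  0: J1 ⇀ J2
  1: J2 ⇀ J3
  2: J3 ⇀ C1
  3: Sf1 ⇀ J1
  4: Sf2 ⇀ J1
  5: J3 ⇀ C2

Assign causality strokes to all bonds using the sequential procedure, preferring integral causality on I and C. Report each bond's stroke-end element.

β3 stroke→Sf1  (Sf1: flow source, stroke at near end)
β4 stroke→Sf2  (Sf2: flow source, stroke at near end)
β0 stroke→J1  (J1: last free bond brings effort in)
β1 stroke→J2  (J2 flow already set via bond 0)
β2 stroke→J3  (J3: bond 1 brought flow, rest push out)
β5 stroke→J3  (1-jn J3 has f-setter on 1)

β0 stroke→J1
β1 stroke→J2
β2 stroke→J3
β3 stroke→Sf1
β4 stroke→Sf2
β5 stroke→J3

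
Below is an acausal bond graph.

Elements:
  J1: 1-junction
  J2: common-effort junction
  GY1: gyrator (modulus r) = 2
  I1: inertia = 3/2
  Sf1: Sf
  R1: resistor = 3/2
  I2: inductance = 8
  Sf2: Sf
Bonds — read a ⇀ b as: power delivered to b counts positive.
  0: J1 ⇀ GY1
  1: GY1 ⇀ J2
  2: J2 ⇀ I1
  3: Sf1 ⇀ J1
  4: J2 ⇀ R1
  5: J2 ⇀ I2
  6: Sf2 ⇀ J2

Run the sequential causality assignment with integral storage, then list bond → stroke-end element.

#0 stroke at J1
#1 stroke at J2
#2 stroke at I1
#3 stroke at Sf1
#4 stroke at R1
#5 stroke at I2
#6 stroke at Sf2

β3 stroke at Sf1  (source Sf1 imposes f)
β6 stroke at Sf2  (Sf2 (Sf) sets flow on bond)
β0 stroke at J1  (J1 flow already set via bond 3)
β1 stroke at J2  (GY GY1: same side as bond 0)
β2 stroke at I1  (J2 effort already set via bond 1)
β4 stroke at R1  (0-jn J2 has e-setter on 1)
β5 stroke at I2  (common-e at J2 fixed by 1)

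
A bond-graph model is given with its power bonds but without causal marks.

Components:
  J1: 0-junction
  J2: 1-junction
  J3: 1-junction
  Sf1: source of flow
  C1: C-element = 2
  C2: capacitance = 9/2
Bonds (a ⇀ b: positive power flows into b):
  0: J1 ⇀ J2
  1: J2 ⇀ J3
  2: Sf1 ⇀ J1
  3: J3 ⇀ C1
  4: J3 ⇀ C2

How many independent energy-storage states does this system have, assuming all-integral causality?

2  (C1, C2 all integral)

b2 stroke→Sf1  (Sf1 fixes flow; stroke at Sf1)
b0 stroke→J1  (J1 needs exactly one e-in)
b1 stroke→J2  (J2: bond 0 brought flow, rest push out)
b3 stroke→J3  (1-jn J3 has f-setter on 1)
b4 stroke→J3  (J3: bond 1 brought flow, rest push out)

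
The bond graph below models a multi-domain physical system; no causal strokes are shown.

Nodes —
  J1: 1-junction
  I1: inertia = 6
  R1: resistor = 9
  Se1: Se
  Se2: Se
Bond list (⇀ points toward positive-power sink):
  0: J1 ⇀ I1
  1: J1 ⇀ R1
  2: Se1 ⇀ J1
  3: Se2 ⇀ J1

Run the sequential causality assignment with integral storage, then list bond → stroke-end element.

#2 |J1  (source Se1 imposes e)
#3 |J1  (Se2 fixes effort; stroke away)
#0 |I1  (prefer integral on I1)
#1 |J1  (J1: bond 0 brought flow, rest push out)

#0 →I1
#1 →J1
#2 →J1
#3 →J1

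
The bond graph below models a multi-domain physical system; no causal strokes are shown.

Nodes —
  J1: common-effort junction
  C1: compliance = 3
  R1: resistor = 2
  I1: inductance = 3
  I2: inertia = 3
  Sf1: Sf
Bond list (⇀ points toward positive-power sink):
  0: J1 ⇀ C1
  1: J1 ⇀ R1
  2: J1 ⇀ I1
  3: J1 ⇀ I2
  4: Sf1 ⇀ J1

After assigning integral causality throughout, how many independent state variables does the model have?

β4 stroke at Sf1  (source Sf1 imposes f)
β0 stroke at J1  (C1: C, integral causality)
β1 stroke at R1  (J1 effort already set via bond 0)
β2 stroke at I1  (0-jn J1 has e-setter on 0)
β3 stroke at I2  (J1: bond 0 brought effort, rest push out)

3  (C1, I1, I2 all integral)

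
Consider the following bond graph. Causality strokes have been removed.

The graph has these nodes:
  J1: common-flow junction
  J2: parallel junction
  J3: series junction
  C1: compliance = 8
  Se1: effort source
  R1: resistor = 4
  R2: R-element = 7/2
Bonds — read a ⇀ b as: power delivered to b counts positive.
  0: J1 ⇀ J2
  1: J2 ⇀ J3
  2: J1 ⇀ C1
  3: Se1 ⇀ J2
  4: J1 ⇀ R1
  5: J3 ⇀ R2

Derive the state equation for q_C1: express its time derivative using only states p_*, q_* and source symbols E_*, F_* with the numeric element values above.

dq_C1/dt = -E_Se1/4 - q_C1/32

b3 stroke→J2  (source Se1 imposes e)
b0 stroke→J1  (0-jn J2 has e-setter on 3)
b1 stroke→J3  (0-jn J2 has e-setter on 3)
b5 stroke→R2  (only one flow-in slot at J3)
b2 stroke→J1  (C1 outputs effort q/C1)
b4 stroke→R1  (only one flow-in slot at J1)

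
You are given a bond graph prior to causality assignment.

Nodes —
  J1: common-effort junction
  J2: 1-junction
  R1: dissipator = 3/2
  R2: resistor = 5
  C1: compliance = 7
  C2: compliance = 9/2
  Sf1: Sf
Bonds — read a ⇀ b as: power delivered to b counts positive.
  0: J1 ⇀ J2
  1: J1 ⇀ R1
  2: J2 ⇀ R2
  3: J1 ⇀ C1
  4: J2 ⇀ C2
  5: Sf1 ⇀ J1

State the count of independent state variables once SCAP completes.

2  (C1, C2 all integral)

#5 stroke at Sf1  (source Sf1 imposes f)
#3 stroke at J1  (C1: C, integral causality)
#0 stroke at J2  (J1 effort already set via bond 3)
#1 stroke at R1  (common-e at J1 fixed by 3)
#4 stroke at J2  (C2 integral (e out))
#2 stroke at R2  (closing 1-jn rule on J2)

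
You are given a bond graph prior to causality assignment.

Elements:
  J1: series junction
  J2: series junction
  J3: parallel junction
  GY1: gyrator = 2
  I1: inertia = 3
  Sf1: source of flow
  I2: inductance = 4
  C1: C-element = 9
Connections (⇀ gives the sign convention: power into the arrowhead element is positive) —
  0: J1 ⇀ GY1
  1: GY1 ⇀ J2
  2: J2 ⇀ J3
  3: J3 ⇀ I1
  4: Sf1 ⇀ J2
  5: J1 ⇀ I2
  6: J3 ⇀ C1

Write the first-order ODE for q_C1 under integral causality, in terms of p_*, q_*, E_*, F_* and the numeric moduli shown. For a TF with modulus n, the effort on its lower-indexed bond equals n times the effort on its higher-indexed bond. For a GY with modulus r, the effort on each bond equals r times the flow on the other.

dq_C1/dt = F_Sf1 - p_I1/3

bond 4 stroke→Sf1  (source Sf1 imposes f)
bond 1 stroke→J2  (J2 flow already set via bond 4)
bond 2 stroke→J2  (J2: bond 4 brought flow, rest push out)
bond 0 stroke→J1  (through GY1, causality inverts; strokes same side of GY1)
bond 5 stroke→I2  (closing 1-jn rule on J1)
bond 3 stroke→I1  (prefer integral on I1)
bond 6 stroke→J3  (J3: last free bond brings effort in)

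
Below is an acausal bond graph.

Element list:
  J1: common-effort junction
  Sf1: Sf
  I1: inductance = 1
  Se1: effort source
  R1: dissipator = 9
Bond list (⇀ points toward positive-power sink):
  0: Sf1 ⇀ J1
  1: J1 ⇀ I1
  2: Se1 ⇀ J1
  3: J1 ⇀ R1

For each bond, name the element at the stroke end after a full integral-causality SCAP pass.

#0 stroke→Sf1  (source Sf1 imposes f)
#2 stroke→J1  (source Se1 imposes e)
#1 stroke→I1  (0-jn J1 has e-setter on 2)
#3 stroke→R1  (0-jn J1 has e-setter on 2)

bond 0 →Sf1
bond 1 →I1
bond 2 →J1
bond 3 →R1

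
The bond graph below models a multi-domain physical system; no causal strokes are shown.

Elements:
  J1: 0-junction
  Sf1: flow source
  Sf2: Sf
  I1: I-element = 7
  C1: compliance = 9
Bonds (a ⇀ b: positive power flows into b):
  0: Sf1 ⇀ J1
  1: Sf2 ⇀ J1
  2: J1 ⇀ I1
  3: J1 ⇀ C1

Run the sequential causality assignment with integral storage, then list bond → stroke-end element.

bond 0 stroke at Sf1  (source Sf1 imposes f)
bond 1 stroke at Sf2  (Sf2 fixes flow; stroke at Sf2)
bond 2 stroke at I1  (I1 outputs flow p/I1)
bond 3 stroke at J1  (closing 0-jn rule on J1)

bond 0 →Sf1
bond 1 →Sf2
bond 2 →I1
bond 3 →J1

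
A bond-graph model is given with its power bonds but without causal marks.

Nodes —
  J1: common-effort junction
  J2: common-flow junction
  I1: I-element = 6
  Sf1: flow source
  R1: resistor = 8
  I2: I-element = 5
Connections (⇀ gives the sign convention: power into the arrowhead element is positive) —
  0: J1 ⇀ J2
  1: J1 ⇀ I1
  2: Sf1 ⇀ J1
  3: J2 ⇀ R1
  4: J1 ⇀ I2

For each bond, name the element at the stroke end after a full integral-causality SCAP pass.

bond 2 |Sf1  (Sf1 (Sf) sets flow on bond)
bond 1 |I1  (prefer integral on I1)
bond 4 |I2  (I2 outputs flow p/I2)
bond 0 |J1  (closing 0-jn rule on J1)
bond 3 |J2  (1-jn J2 has f-setter on 0)

#0 |J1
#1 |I1
#2 |Sf1
#3 |J2
#4 |I2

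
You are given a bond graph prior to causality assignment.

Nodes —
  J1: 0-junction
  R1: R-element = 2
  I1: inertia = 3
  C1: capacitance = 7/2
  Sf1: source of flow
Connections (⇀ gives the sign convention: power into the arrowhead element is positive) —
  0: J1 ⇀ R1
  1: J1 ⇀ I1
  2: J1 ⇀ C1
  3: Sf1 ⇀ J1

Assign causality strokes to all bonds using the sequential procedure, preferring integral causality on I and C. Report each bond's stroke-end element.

b0 stroke→R1
b1 stroke→I1
b2 stroke→J1
b3 stroke→Sf1

#3 stroke at Sf1  (Sf1 fixes flow; stroke at Sf1)
#1 stroke at I1  (prefer integral on I1)
#2 stroke at J1  (C1 outputs effort q/C1)
#0 stroke at R1  (0-jn J1 has e-setter on 2)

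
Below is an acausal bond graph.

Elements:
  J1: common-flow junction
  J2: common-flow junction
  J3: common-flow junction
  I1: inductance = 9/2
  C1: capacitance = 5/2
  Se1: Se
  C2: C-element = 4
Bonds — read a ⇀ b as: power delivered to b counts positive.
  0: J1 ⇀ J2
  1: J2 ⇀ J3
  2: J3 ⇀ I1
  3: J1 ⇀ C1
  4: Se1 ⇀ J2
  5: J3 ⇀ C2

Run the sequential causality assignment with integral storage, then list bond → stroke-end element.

bond 4 →J2  (source Se1 imposes e)
bond 2 →I1  (I1: I, integral causality)
bond 1 →J3  (J3 flow already set via bond 2)
bond 5 →J3  (J3 flow already set via bond 2)
bond 0 →J2  (common-f at J2 fixed by 1)
bond 3 →J1  (J1 flow already set via bond 0)

β0 stroke→J2
β1 stroke→J3
β2 stroke→I1
β3 stroke→J1
β4 stroke→J2
β5 stroke→J3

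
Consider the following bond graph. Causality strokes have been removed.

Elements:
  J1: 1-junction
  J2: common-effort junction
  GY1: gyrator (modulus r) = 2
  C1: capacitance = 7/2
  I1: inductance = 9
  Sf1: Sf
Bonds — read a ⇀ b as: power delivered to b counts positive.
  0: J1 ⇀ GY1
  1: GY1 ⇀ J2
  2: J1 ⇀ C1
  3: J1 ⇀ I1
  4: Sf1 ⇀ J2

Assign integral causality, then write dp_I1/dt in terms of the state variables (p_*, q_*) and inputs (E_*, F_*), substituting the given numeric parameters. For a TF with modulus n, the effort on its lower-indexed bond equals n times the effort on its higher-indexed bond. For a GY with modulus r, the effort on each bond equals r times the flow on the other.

dp_I1/dt = 2*F_Sf1 - 2*q_C1/7

b4 stroke→Sf1  (Sf1 (Sf) sets flow on bond)
b1 stroke→J2  (only one effort-in slot at J2)
b0 stroke→J1  (GY1: gyrator matches bond 1)
b2 stroke→J1  (C1: C, integral causality)
b3 stroke→I1  (J1 needs exactly one f-in)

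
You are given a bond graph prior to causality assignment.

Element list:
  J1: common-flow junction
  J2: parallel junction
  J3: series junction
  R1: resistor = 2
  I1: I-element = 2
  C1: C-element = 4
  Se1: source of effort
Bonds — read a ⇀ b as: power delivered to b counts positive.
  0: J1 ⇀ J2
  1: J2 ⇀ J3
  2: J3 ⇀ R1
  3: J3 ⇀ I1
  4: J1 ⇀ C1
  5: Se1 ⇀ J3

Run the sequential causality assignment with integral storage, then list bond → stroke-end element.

b0 →J2
b1 →J3
b2 →J3
b3 →I1
b4 →J1
b5 →J3

#5 stroke at J3  (Se1 fixes effort; stroke away)
#3 stroke at I1  (I1 outputs flow p/I1)
#1 stroke at J3  (1-jn J3 has f-setter on 3)
#2 stroke at J3  (1-jn J3 has f-setter on 3)
#0 stroke at J2  (only one effort-in slot at J2)
#4 stroke at J1  (1-jn J1 has f-setter on 0)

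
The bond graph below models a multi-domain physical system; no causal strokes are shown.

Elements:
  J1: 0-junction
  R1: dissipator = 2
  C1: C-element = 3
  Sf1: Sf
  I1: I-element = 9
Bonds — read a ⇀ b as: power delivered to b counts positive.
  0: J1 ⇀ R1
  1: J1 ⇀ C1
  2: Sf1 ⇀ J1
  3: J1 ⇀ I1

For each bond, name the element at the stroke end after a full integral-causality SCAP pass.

#2 stroke at Sf1  (Sf1 (Sf) sets flow on bond)
#1 stroke at J1  (C1 integral (e out))
#0 stroke at R1  (common-e at J1 fixed by 1)
#3 stroke at I1  (J1: bond 1 brought effort, rest push out)

#0 →R1
#1 →J1
#2 →Sf1
#3 →I1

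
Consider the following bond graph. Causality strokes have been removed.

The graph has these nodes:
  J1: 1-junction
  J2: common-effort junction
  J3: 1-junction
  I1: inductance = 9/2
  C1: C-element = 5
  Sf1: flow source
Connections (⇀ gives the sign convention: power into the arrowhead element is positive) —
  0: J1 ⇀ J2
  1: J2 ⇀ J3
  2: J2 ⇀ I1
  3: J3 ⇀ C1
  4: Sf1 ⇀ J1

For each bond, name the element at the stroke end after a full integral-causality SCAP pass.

bond 4 stroke at Sf1  (Sf1 (Sf) sets flow on bond)
bond 0 stroke at J1  (J1: bond 4 brought flow, rest push out)
bond 2 stroke at I1  (I1 integral (f out))
bond 1 stroke at J2  (J2 needs exactly one e-in)
bond 3 stroke at J3  (J3: bond 1 brought flow, rest push out)

β0 →J1
β1 →J2
β2 →I1
β3 →J3
β4 →Sf1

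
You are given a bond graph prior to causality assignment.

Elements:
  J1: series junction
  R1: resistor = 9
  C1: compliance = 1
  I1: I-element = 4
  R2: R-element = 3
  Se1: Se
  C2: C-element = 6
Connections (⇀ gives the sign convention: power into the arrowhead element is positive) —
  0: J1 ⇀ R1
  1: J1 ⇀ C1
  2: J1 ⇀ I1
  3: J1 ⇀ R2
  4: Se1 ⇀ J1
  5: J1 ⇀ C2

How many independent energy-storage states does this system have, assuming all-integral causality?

β4 stroke at J1  (source Se1 imposes e)
β1 stroke at J1  (C1 integral (e out))
β2 stroke at I1  (I1 integral (f out))
β0 stroke at J1  (J1: bond 2 brought flow, rest push out)
β3 stroke at J1  (common-f at J1 fixed by 2)
β5 stroke at J1  (J1 flow already set via bond 2)

3  (C1, C2, I1 all integral)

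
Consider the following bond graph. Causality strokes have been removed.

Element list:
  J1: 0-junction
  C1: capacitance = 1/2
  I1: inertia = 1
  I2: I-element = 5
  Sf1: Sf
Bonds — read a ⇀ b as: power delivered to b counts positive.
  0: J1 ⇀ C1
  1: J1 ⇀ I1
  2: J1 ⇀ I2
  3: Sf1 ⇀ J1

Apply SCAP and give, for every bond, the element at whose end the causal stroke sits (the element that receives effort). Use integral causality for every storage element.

b0 stroke at J1
b1 stroke at I1
b2 stroke at I2
b3 stroke at Sf1

bond 3 stroke→Sf1  (Sf1: flow source, stroke at near end)
bond 0 stroke→J1  (C1 integral (e out))
bond 1 stroke→I1  (J1 effort already set via bond 0)
bond 2 stroke→I2  (J1 effort already set via bond 0)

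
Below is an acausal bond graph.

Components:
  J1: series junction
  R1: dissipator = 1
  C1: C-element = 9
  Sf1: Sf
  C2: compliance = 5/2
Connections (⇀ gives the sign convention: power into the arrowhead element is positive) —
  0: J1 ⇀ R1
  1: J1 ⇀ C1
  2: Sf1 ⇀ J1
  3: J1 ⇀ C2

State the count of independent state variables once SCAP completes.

2  (C1, C2 all integral)

β2 stroke at Sf1  (Sf1 (Sf) sets flow on bond)
β0 stroke at J1  (J1: bond 2 brought flow, rest push out)
β1 stroke at J1  (J1: bond 2 brought flow, rest push out)
β3 stroke at J1  (common-f at J1 fixed by 2)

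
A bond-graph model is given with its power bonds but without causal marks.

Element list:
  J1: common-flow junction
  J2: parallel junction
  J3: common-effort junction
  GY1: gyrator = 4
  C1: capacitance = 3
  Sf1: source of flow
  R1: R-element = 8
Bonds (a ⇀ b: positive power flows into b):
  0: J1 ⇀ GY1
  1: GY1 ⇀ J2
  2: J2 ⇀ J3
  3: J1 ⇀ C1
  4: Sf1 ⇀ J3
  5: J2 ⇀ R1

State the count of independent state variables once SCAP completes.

β4 stroke at Sf1  (Sf1 fixes flow; stroke at Sf1)
β2 stroke at J3  (J3: last free bond brings effort in)
β3 stroke at J1  (C1 outputs effort q/C1)
β0 stroke at GY1  (only one flow-in slot at J1)
β1 stroke at GY1  (GY1: gyrator matches bond 0)
β5 stroke at J2  (closing 0-jn rule on J2)

1  (C1 all integral)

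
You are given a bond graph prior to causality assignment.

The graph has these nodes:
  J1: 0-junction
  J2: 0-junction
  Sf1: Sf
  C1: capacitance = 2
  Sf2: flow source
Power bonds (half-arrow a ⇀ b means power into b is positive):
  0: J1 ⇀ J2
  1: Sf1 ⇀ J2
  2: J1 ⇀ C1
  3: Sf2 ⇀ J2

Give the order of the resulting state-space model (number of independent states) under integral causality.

bond 1 |Sf1  (Sf1: flow source, stroke at near end)
bond 3 |Sf2  (source Sf2 imposes f)
bond 0 |J2  (J2 needs exactly one e-in)
bond 2 |J1  (J1 needs exactly one e-in)

1  (C1 all integral)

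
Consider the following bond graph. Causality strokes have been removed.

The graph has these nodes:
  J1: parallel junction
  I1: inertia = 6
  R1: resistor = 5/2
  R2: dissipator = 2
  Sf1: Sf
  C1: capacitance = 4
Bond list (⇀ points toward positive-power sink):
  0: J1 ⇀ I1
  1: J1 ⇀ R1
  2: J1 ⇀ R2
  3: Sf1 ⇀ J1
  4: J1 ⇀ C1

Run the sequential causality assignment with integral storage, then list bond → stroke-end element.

#3 stroke→Sf1  (source Sf1 imposes f)
#0 stroke→I1  (I1 outputs flow p/I1)
#4 stroke→J1  (C1: C, integral causality)
#1 stroke→R1  (J1: bond 4 brought effort, rest push out)
#2 stroke→R2  (J1 effort already set via bond 4)

β0 stroke at I1
β1 stroke at R1
β2 stroke at R2
β3 stroke at Sf1
β4 stroke at J1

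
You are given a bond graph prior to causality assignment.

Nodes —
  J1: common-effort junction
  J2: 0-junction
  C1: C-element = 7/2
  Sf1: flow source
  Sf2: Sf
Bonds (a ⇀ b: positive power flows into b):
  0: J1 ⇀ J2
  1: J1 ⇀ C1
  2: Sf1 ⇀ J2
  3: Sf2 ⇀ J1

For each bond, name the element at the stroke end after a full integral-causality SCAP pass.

b2 stroke→Sf1  (Sf1 (Sf) sets flow on bond)
b3 stroke→Sf2  (Sf2 (Sf) sets flow on bond)
b0 stroke→J2  (J2: last free bond brings effort in)
b1 stroke→J1  (J1 needs exactly one e-in)

bond 0 |J2
bond 1 |J1
bond 2 |Sf1
bond 3 |Sf2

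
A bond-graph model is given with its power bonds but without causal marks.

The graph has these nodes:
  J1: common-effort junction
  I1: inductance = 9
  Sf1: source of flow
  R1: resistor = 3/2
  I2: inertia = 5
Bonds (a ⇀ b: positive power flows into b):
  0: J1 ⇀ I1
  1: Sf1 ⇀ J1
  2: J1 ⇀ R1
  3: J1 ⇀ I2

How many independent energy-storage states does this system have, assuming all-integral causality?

β1 |Sf1  (Sf1: flow source, stroke at near end)
β0 |I1  (I1 outputs flow p/I1)
β3 |I2  (I2 integral (f out))
β2 |J1  (closing 0-jn rule on J1)

2  (I1, I2 all integral)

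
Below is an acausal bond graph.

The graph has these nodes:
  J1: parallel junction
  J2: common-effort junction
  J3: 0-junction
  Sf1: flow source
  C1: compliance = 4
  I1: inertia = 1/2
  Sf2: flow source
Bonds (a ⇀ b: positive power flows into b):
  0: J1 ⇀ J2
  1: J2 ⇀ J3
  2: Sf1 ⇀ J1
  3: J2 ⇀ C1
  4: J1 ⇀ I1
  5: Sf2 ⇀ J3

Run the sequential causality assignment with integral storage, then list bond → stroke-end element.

b0 →J1
b1 →J3
b2 →Sf1
b3 →J2
b4 →I1
b5 →Sf2

#2 stroke→Sf1  (Sf1: flow source, stroke at near end)
#5 stroke→Sf2  (Sf2: flow source, stroke at near end)
#1 stroke→J3  (J3 needs exactly one e-in)
#3 stroke→J2  (C1 outputs effort q/C1)
#0 stroke→J1  (common-e at J2 fixed by 3)
#4 stroke→I1  (J1 effort already set via bond 0)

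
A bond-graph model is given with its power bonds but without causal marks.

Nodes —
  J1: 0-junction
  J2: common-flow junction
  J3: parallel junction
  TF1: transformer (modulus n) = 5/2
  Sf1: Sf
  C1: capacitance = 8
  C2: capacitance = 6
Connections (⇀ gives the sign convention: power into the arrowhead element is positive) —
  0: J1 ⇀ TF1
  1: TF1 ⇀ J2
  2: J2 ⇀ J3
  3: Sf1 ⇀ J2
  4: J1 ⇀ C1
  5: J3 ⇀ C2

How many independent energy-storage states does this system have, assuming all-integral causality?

b3 →Sf1  (Sf1 fixes flow; stroke at Sf1)
b1 →J2  (1-jn J2 has f-setter on 3)
b2 →J2  (J2 flow already set via bond 3)
b5 →J3  (only one effort-in slot at J3)
b0 →TF1  (TF1 one-in-one-out from 1)
b4 →J1  (closing 0-jn rule on J1)

2  (C1, C2 all integral)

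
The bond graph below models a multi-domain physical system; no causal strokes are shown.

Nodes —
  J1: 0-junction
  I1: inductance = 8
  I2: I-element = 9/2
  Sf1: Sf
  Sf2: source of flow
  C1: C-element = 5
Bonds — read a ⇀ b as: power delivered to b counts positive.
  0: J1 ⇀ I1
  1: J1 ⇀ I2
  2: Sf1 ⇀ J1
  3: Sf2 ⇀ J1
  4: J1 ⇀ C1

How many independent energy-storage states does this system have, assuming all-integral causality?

3  (C1, I1, I2 all integral)

bond 2 →Sf1  (Sf1: flow source, stroke at near end)
bond 3 →Sf2  (Sf2: flow source, stroke at near end)
bond 0 →I1  (I1 outputs flow p/I1)
bond 1 →I2  (I2: I, integral causality)
bond 4 →J1  (J1: last free bond brings effort in)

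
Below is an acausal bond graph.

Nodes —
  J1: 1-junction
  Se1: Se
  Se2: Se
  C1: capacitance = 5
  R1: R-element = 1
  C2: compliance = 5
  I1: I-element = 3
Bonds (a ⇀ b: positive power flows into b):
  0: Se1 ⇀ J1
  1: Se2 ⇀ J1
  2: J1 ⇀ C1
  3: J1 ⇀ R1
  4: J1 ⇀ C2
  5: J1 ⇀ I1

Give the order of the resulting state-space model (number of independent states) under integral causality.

#0 stroke→J1  (Se1 (Se) sets effort on bond)
#1 stroke→J1  (Se2 (Se) sets effort on bond)
#2 stroke→J1  (C1 integral (e out))
#4 stroke→J1  (C2 outputs effort q/C2)
#5 stroke→I1  (I1 integral (f out))
#3 stroke→J1  (1-jn J1 has f-setter on 5)

3  (C1, C2, I1 all integral)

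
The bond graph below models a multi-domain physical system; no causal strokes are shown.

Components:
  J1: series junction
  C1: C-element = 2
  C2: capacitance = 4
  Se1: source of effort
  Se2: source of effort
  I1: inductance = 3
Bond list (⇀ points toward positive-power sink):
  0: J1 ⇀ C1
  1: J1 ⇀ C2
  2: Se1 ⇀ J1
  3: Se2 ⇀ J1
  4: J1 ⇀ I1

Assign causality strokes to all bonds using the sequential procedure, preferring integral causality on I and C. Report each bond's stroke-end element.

#0 stroke at J1
#1 stroke at J1
#2 stroke at J1
#3 stroke at J1
#4 stroke at I1

b2 stroke at J1  (source Se1 imposes e)
b3 stroke at J1  (Se2 (Se) sets effort on bond)
b0 stroke at J1  (C1 integral (e out))
b1 stroke at J1  (prefer integral on C2)
b4 stroke at I1  (J1: last free bond brings flow in)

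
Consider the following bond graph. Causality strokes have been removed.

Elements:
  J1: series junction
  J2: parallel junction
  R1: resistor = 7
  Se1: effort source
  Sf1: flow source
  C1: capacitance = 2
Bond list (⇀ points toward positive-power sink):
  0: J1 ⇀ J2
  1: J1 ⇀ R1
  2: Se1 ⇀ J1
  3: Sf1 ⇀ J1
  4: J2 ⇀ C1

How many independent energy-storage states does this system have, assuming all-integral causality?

β2 stroke→J1  (Se1 fixes effort; stroke away)
β3 stroke→Sf1  (Sf1 (Sf) sets flow on bond)
β0 stroke→J1  (J1 flow already set via bond 3)
β1 stroke→J1  (J1: bond 3 brought flow, rest push out)
β4 stroke→J2  (closing 0-jn rule on J2)

1  (C1 all integral)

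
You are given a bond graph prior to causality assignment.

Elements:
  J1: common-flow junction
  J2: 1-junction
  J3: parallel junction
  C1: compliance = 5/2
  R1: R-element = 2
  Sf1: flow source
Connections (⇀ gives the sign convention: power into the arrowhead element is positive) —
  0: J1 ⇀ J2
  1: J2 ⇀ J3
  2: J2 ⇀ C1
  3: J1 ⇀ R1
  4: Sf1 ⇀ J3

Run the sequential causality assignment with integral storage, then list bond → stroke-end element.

b4 |Sf1  (Sf1 (Sf) sets flow on bond)
b1 |J3  (only one effort-in slot at J3)
b0 |J2  (J2: bond 1 brought flow, rest push out)
b2 |J2  (J2: bond 1 brought flow, rest push out)
b3 |J1  (J1 flow already set via bond 0)

#0 stroke→J2
#1 stroke→J3
#2 stroke→J2
#3 stroke→J1
#4 stroke→Sf1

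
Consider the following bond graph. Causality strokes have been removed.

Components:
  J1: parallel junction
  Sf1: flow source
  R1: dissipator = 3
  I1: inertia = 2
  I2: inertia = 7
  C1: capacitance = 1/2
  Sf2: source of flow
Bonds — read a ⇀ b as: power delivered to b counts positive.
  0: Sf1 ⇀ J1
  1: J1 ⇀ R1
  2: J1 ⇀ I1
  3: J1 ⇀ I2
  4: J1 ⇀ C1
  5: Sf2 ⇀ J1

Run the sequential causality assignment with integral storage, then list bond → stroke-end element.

bond 0 →Sf1  (Sf1 (Sf) sets flow on bond)
bond 5 →Sf2  (source Sf2 imposes f)
bond 2 →I1  (I1 integral (f out))
bond 3 →I2  (I2: I, integral causality)
bond 4 →J1  (C1: C, integral causality)
bond 1 →R1  (J1 effort already set via bond 4)

#0 stroke→Sf1
#1 stroke→R1
#2 stroke→I1
#3 stroke→I2
#4 stroke→J1
#5 stroke→Sf2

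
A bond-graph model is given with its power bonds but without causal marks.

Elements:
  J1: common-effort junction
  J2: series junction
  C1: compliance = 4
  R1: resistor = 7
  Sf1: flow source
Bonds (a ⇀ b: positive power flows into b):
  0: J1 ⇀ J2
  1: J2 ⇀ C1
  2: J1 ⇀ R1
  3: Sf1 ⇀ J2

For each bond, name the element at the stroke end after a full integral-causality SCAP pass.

bond 3 |Sf1  (Sf1 (Sf) sets flow on bond)
bond 0 |J2  (J2: bond 3 brought flow, rest push out)
bond 1 |J2  (common-f at J2 fixed by 3)
bond 2 |J1  (J1 needs exactly one e-in)

b0 stroke→J2
b1 stroke→J2
b2 stroke→J1
b3 stroke→Sf1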